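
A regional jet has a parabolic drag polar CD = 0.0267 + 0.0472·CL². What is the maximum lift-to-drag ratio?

(L/D)max = 14.1

For CD = CD0 + K·CL², (L/D)max occurs at CL* = √(CD0/K) and equals 1/(2√(K·CD0)).
(L/D)max = 1/(2√(0.0472 × 0.0267)) = 1/(2 × 0.0355) = 14.1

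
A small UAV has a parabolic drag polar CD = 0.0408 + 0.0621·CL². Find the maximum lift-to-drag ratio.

(L/D)max = 9.93

For CD = CD0 + K·CL², (L/D)max occurs at CL* = √(CD0/K) and equals 1/(2√(K·CD0)).
(L/D)max = 1/(2√(0.0621 × 0.0408)) = 1/(2 × 0.05034) = 9.93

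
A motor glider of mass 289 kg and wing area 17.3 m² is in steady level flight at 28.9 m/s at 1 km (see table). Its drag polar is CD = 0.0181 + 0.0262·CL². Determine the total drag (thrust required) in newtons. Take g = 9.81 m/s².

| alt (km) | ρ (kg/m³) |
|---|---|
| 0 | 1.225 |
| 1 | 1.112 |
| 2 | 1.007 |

D = 172 N

At 1 km, from the table: ρ = 1.112 kg/m³.
Weight W = mg = 289 × 9.81 = 2835.1 N; in level flight L = W.
Dynamic pressure q = 0.5 × 1.112 × 28.9² = 464.4 Pa.
CL = W/(q·S) = 2835.1 / (464.4 × 17.3) = 0.3529.
CD = 0.0181 + 0.0262 × 0.3529² = 0.02136.
D = q·S·CD = 464.4 × 17.3 × 0.02136 = 171.6 N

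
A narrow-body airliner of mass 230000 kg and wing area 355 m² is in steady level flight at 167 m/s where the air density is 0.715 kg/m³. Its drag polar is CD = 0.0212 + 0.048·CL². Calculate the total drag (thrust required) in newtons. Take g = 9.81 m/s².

Level flight ⇒ L = W = m·g = 230000 × 9.81 = 2.2563×10^6 N.
q = ½ρv² = ½ × 0.715 × 167² = 9970 Pa.
CL = 2W/(ρv²S) = 2×2.2563×10^6/(0.715×167²×355) = 0.6375.
CD = 0.0212 + 0.048 × 0.6375² = 0.04071.
D = q·S·CD = 9970 × 355 × 0.04071 = 1.441×10^5 N

D = 1.44×10^5 N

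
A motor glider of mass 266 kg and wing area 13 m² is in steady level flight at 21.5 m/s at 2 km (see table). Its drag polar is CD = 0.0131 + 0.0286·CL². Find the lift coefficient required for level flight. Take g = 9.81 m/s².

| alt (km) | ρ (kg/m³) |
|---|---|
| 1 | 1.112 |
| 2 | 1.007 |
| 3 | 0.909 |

At 2 km, from the table: ρ = 1.007 kg/m³.
In steady level flight, lift balances weight: W = mg = 266 × 9.81 = 2609.5 N.
Dynamic pressure q = 0.5 × 1.007 × 21.5² = 232.7 Pa.
CL = 2W/(ρv²S) = 2×2609.5/(1.007×21.5²×13) = 0.8624.

CL = 0.862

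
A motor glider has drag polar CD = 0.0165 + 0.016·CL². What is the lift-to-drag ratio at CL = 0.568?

CD = 0.0165 + 0.016 × 0.568² = 0.02166
L/D = CL/CD = 0.568 / 0.02166 = 26.2

L/D = 26.2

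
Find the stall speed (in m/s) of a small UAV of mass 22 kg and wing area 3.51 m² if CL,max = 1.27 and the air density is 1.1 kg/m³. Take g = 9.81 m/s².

V_stall = 9.38 m/s

Stall occurs when L = W at CL,max. W = mg = 22 × 9.81 = 215.8 N.
V_stall = √(2W/(ρ·S·CL,max)) = √(2 × 215.8 / (1.1 × 3.51 × 1.27))
V_stall = √88.03 = 9.38 m/s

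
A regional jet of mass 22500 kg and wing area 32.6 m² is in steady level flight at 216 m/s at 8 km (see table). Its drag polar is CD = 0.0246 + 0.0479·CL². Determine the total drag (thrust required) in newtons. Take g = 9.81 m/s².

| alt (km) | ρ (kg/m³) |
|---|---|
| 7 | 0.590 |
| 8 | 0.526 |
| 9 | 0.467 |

D = 15700 N

At 8 km, from the table: ρ = 0.526 kg/m³.
In steady level flight, lift balances weight: W = mg = 22500 × 9.81 = 2.2072×10^5 N.
Dynamic pressure q = 0.5 × 0.526 × 216² = 12270 Pa.
CL = 2W/(ρv²S) = 2×2.2072×10^5/(0.526×216²×32.6) = 0.5518.
CD = 0.0246 + 0.0479 × 0.5518² = 0.03918.
D = q·S·CD = 12270 × 32.6 × 0.03918 = 15670 N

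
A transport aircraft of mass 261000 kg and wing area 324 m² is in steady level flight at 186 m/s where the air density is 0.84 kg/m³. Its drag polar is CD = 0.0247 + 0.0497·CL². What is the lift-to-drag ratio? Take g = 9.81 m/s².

L/D = 13.8

Level flight ⇒ L = W = m·g = 261000 × 9.81 = 2.5604×10^6 N.
q = ½ρv² = ½ × 0.84 × 186² = 14530 Pa.
Required CL = L/(qS) = 2.5604×10^6/(14530·324) = 0.5439.
CD = 0.0247 + 0.0497 × 0.5439² = 0.0394.
L/D = CL/CD = 0.5439 / 0.0394 = 13.8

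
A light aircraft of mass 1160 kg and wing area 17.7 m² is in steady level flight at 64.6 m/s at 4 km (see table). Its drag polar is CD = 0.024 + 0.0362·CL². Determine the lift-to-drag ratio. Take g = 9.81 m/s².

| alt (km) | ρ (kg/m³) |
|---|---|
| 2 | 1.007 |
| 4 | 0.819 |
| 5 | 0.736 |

L/D = 12.9

At 4 km, from the table: ρ = 0.819 kg/m³.
Level flight ⇒ L = W = m·g = 1160 × 9.81 = 11380 N.
Dynamic pressure q = 0.5 × 0.819 × 64.6² = 1709 Pa.
CL = W/(q·S) = 11380 / (1709 × 17.7) = 0.3762.
CD = 0.024 + 0.0362 × 0.3762² = 0.02912.
L/D = CL/CD = 0.3762 / 0.02912 = 12.9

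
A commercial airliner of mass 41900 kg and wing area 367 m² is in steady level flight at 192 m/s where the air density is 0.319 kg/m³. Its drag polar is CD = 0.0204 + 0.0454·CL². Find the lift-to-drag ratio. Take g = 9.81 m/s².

L/D = 8.64

In steady level flight, lift balances weight: W = mg = 41900 × 9.81 = 4.1104×10^5 N.
q = ½ρv² = ½ × 0.319 × 192² = 5880 Pa.
CL = W/(q·S) = 4.1104×10^5 / (5880 × 367) = 0.1905.
CD = 0.0204 + 0.0454 × 0.1905² = 0.02205.
L/D = CL/CD = 0.1905 / 0.02205 = 8.64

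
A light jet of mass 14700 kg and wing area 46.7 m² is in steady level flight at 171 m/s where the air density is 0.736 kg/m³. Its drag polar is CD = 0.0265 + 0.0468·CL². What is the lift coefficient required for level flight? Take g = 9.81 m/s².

CL = 0.287

In steady level flight, lift balances weight: W = mg = 14700 × 9.81 = 1.4421×10^5 N.
q = ½ρv² = ½ × 0.736 × 171² = 10760 Pa.
CL = 2W/(ρv²S) = 2×1.4421×10^5/(0.736×171²×46.7) = 0.287.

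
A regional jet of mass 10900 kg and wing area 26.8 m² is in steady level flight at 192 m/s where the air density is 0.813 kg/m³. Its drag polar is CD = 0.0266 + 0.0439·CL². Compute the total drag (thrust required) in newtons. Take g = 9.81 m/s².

In steady level flight, lift balances weight: W = mg = 10900 × 9.81 = 1.0693×10^5 N.
Dynamic pressure q = 0.5 × 0.813 × 192² = 14990 Pa.
CL = W/(q·S) = 1.0693×10^5 / (14990 × 26.8) = 0.2663.
CD = 0.0266 + 0.0439 × 0.2663² = 0.02971.
D = q·S·CD = 14990 × 26.8 × 0.02971 = 11930 N

D = 11900 N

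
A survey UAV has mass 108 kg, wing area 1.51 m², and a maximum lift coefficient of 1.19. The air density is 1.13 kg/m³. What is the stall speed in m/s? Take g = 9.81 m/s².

V_stall = 32.3 m/s

At stall, lift equals weight: L = W = m·g = 108 × 9.81 = 1059 N.
From L = ½ρV²S·CL,max = W: V_stall = √(2W/(ρSCL,max)) = √(2·1059/(1.13·1.51·1.19))
V_stall = √1044 = 32.3 m/s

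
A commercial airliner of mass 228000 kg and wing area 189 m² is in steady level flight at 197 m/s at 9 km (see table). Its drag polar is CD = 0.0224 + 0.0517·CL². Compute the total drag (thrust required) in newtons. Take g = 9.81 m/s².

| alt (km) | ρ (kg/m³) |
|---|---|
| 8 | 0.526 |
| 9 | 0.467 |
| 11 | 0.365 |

At 9 km, from the table: ρ = 0.467 kg/m³.
Weight W = mg = 228000 × 9.81 = 2.2367×10^6 N; in level flight L = W.
Dynamic pressure q = 0.5 × 0.467 × 197² = 9062 Pa.
Required CL = L/(qS) = 2.2367×10^6/(9062·189) = 1.306.
CD = 0.0224 + 0.0517 × 1.306² = 0.1106.
D = q·S·CD = 9062 × 189 × 0.1106 = 1.894×10^5 N

D = 1.89×10^5 N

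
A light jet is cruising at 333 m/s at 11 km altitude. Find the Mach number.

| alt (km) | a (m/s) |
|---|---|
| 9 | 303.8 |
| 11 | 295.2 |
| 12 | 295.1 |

M = 1.13

At 11 km, from the table: a = 295.2 m/s.
M = v/a = 333 / 295.2 = 1.13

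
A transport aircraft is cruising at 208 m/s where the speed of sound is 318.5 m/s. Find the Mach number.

M = v/a = 208 / 318.5 = 0.653

M = 0.653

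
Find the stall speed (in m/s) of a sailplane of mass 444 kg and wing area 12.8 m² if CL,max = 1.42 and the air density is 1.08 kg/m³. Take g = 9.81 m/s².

V_stall = 21.1 m/s

Weight W = mg = 444 × 9.81 = 4356 N.
V_stall = √(2W/(ρ·S·CL,max)) = √(2 × 4356 / (1.08 × 12.8 × 1.42))
V_stall = √443.8 = 21.1 m/s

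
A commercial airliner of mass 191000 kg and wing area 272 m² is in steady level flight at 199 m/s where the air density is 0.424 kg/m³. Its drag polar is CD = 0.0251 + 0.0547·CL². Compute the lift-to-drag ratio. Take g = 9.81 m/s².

L/D = 13.2

In steady level flight, lift balances weight: W = mg = 191000 × 9.81 = 1.8737×10^6 N.
Dynamic pressure q = 0.5 × 0.424 × 199² = 8395 Pa.
Required CL = L/(qS) = 1.8737×10^6/(8395·272) = 0.8205.
CD = 0.0251 + 0.0547 × 0.8205² = 0.06193.
L/D = CL/CD = 0.8205 / 0.06193 = 13.2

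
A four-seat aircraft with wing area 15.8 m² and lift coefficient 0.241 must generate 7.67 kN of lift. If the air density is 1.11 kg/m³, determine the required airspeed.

v = 60.2 m/s

L = ½ρv²S·CL ⇒ v = √(2L/(ρ·S·CL))
v = √(2 × 7670 / (1.11 × 15.8 × 0.241)) = √3629 = 60.2 m/s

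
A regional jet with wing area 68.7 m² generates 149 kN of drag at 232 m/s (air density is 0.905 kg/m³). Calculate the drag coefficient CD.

From D = ½ρv²S·CD, rearranging gives CD = 2D/(ρv²S).
CD = 2 × 1.49×10^5 / (0.905 × 232² × 68.7) = 0.0891

CD = 0.0891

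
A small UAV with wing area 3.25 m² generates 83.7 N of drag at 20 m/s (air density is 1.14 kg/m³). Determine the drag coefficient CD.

CD = 0.113

From D = ½ρv²S·CD, rearranging gives CD = 2D/(ρv²S).
CD = 2 × 83.7 / (1.14 × 20² × 3.25) = 0.113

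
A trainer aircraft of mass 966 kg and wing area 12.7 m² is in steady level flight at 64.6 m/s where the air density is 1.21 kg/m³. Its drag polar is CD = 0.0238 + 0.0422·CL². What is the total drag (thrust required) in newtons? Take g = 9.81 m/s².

In steady level flight, lift balances weight: W = mg = 966 × 9.81 = 9476.5 N.
Dynamic pressure q = 0.5 × 1.21 × 64.6² = 2525 Pa.
CL = W/(q·S) = 9476.5 / (2525 × 12.7) = 0.2955.
CD = 0.0238 + 0.0422 × 0.2955² = 0.02749.
D = q·S·CD = 2525 × 12.7 × 0.02749 = 881.3 N

D = 881 N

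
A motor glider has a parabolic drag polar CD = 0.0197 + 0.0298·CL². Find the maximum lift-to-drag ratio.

(L/D)max = 20.6

For CD = CD0 + K·CL², (L/D)max occurs at CL* = √(CD0/K) and equals 1/(2√(K·CD0)).
(L/D)max = 1/(2√(0.0298 × 0.0197)) = 1/(2 × 0.02423) = 20.6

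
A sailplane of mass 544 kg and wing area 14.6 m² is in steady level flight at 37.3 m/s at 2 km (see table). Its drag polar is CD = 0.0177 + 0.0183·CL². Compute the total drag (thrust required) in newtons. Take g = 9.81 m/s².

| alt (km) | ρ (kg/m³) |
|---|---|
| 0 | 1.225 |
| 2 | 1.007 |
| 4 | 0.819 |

D = 232 N

At 2 km, from the table: ρ = 1.007 kg/m³.
In steady level flight, lift balances weight: W = mg = 544 × 9.81 = 5336.6 N.
q = ½ρv² = ½ × 1.007 × 37.3² = 700.5 Pa.
CL = W/(q·S) = 5336.6 / (700.5 × 14.6) = 0.5218.
CD = 0.0177 + 0.0183 × 0.5218² = 0.02268.
D = q·S·CD = 700.5 × 14.6 × 0.02268 = 232 N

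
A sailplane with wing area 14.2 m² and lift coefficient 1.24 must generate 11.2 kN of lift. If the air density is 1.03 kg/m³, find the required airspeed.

L = ½ρv²S·CL ⇒ v = √(2L/(ρ·S·CL))
v = √(2 × 11200 / (1.03 × 14.2 × 1.24)) = √1235 = 35.1 m/s

v = 35.1 m/s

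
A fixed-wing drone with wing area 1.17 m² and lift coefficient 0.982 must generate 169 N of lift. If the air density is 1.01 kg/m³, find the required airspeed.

L = ½ρv²S·CL ⇒ v = √(2L/(ρ·S·CL))
v = √(2 × 169 / (1.01 × 1.17 × 0.982)) = √291.3 = 17.1 m/s

v = 17.1 m/s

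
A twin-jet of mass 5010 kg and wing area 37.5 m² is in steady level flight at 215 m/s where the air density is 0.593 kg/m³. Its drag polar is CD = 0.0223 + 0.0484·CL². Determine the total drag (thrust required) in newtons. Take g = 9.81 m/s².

Weight W = mg = 5010 × 9.81 = 49148 N; in level flight L = W.
Dynamic pressure q = 0.5 × 0.593 × 215² = 13710 Pa.
Required CL = L/(qS) = 49148/(13710·37.5) = 0.09563.
CD = 0.0223 + 0.0484 × 0.09563² = 0.02274.
D = q·S·CD = 13710 × 37.5 × 0.02274 = 11690 N

D = 11700 N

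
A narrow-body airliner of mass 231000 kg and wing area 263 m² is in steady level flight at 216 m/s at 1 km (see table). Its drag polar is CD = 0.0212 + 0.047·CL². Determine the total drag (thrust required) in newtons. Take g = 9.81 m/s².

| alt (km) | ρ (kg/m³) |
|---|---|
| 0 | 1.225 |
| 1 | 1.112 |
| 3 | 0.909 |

At 1 km, from the table: ρ = 1.112 kg/m³.
Weight W = mg = 231000 × 9.81 = 2.2661×10^6 N; in level flight L = W.
q = ½ρv² = ½ × 1.112 × 216² = 25940 Pa.
CL = W/(q·S) = 2.2661×10^6 / (25940 × 263) = 0.3322.
CD = 0.0212 + 0.047 × 0.3322² = 0.02639.
D = q·S·CD = 25940 × 263 × 0.02639 = 1.8×10^5 N

D = 1.8×10^5 N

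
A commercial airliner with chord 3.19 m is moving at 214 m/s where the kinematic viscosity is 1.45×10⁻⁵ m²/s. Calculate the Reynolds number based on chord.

Re = 4.71×10^7

Re = v·c/ν = 214 × 3.19 / (1.45×10⁻⁵) = 4.71×10^7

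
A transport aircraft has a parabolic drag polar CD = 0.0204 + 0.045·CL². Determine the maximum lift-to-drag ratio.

For CD = CD0 + K·CL², (L/D)max occurs at CL* = √(CD0/K) and equals 1/(2√(K·CD0)).
(L/D)max = 1/(2√(0.045 × 0.0204)) = 1/(2 × 0.0303) = 16.5

(L/D)max = 16.5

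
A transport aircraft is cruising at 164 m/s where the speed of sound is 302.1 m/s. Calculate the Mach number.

M = v/a = 164 / 302.1 = 0.543

M = 0.543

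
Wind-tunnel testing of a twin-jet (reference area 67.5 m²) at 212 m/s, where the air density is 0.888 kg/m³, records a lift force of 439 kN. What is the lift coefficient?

CL = 0.326

From L = ½ρv²S·CL, rearranging gives CL = 2L/(ρv²S).
CL = 2 × 4.39×10^5 / (0.888 × 212² × 67.5) = 0.326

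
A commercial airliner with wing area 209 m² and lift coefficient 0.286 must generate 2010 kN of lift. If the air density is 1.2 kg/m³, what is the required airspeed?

L = ½ρv²S·CL ⇒ v = √(2L/(ρ·S·CL))
v = √(2 × 2.01×10^6 / (1.2 × 209 × 0.286)) = √56040 = 237 m/s

v = 237 m/s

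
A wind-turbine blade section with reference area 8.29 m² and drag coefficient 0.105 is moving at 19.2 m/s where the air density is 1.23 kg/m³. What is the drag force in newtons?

D = 197 N

Dynamic pressure q = ½ρv² = ½ × 1.23 × 19.2² = 226.7 Pa.
D = q·S·CD = 226.7 × 8.29 × 0.105 = 197 N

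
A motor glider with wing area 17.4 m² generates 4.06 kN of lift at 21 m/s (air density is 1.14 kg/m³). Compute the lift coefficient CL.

CL = 0.928

From L = ½ρv²S·CL, rearranging gives CL = 2L/(ρv²S).
CL = 2 × 4060 / (1.14 × 21² × 17.4) = 0.928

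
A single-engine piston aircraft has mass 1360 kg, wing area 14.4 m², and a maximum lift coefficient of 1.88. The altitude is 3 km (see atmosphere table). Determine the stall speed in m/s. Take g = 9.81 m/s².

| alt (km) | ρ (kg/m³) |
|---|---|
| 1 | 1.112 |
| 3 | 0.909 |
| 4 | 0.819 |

At 3 km, from the table: ρ = 0.909 kg/m³.
At stall, lift equals weight: L = W = m·g = 1360 × 9.81 = 13340 N.
V_stall = √(2W/(ρ·S·CL,max)) = √(2 × 13340 / (0.909 × 14.4 × 1.88))
V_stall = √1084 = 32.9 m/s

V_stall = 32.9 m/s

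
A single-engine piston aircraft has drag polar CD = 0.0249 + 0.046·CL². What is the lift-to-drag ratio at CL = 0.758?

L/D = 14.8

CD = 0.0249 + 0.046 × 0.758² = 0.05133
L/D = CL/CD = 0.758 / 0.05133 = 14.8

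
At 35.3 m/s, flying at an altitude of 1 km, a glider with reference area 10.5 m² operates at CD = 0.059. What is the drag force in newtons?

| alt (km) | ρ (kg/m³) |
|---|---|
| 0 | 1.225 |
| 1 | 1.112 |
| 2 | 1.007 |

At 1 km, from the table: ρ = 1.112 kg/m³.
Dynamic pressure q = ½ρv² = ½ × 1.112 × 35.3² = 692.8 Pa.
D = q·S·CD = 692.8 × 10.5 × 0.059 = 429 N

D = 429 N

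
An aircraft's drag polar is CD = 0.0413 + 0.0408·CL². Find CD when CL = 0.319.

CD = 0.0413 + 0.0408 × 0.319² = 0.0413 + 0.004152 = 0.0455

CD = 0.0455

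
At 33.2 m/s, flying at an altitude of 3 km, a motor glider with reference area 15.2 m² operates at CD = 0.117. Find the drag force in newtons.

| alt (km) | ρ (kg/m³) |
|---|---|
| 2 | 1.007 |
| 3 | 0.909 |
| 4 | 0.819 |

D = 891 N

At 3 km, from the table: ρ = 0.909 kg/m³.
D = ½ρv²S·CD = ½ × 0.909 × 33.2² × 15.2 × 0.117 = 891 N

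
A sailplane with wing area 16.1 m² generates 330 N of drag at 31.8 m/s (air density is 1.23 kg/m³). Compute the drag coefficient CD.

From D = ½ρv²S·CD, rearranging gives CD = 2D/(ρv²S).
CD = 2 × 330 / (1.23 × 31.8² × 16.1) = 0.033

CD = 0.033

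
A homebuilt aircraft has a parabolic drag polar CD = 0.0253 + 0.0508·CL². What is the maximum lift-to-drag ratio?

For CD = CD0 + K·CL², (L/D)max occurs at CL* = √(CD0/K) and equals 1/(2√(K·CD0)).
(L/D)max = 1/(2√(0.0508 × 0.0253)) = 1/(2 × 0.03585) = 13.9

(L/D)max = 13.9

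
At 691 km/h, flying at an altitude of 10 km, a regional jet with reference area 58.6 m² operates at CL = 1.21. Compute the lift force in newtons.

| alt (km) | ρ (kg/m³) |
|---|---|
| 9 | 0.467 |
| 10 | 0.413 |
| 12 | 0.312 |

At 10 km, from the table: ρ = 0.413 kg/m³.
Convert speed: v = 691 km/h ÷ 3.6 = 191.9 m/s.
Dynamic pressure q = ½ρv² = ½ × 0.413 × 191.9² = 7608 Pa.
L = q·S·CL = 7608 × 58.6 × 1.21 = 5.39×10^5 N ≈ 539 kN

L = 5.39×10^5 N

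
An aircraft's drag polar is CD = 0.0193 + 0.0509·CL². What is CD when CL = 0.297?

CD = 0.0238

CD = 0.0193 + 0.0509 × 0.297² = 0.0193 + 0.00449 = 0.0238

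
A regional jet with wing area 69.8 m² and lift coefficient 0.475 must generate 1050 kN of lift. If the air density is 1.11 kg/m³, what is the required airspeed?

v = 239 m/s

L = ½ρv²S·CL ⇒ v = √(2L/(ρ·S·CL))
v = √(2 × 1.05×10^6 / (1.11 × 69.8 × 0.475)) = √57060 = 239 m/s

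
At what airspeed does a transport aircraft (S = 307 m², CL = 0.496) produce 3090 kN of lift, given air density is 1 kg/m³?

v = 201 m/s

L = ½ρv²S·CL ⇒ v = √(2L/(ρ·S·CL))
v = √(2 × 3.09×10^6 / (1 × 307 × 0.496)) = √40590 = 201 m/s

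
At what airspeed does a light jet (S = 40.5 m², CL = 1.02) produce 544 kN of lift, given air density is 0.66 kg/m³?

L = ½ρv²S·CL ⇒ v = √(2L/(ρ·S·CL))
v = √(2 × 5.44×10^5 / (0.66 × 40.5 × 1.02)) = √39910 = 200 m/s

v = 200 m/s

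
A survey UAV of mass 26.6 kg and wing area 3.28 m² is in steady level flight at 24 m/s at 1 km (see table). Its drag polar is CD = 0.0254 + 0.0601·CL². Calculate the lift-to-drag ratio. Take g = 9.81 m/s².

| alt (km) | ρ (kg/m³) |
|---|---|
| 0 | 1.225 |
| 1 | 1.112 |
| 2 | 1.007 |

L/D = 8.53

At 1 km, from the table: ρ = 1.112 kg/m³.
In steady level flight, lift balances weight: W = mg = 26.6 × 9.81 = 260.95 N.
q = ½ρv² = ½ × 1.112 × 24² = 320.3 Pa.
CL = 2W/(ρv²S) = 2×260.95/(1.112×24²×3.28) = 0.2484.
CD = 0.0254 + 0.0601 × 0.2484² = 0.02911.
L/D = CL/CD = 0.2484 / 0.02911 = 8.53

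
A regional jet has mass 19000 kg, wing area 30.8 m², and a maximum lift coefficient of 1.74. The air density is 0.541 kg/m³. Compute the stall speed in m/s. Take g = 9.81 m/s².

V_stall = 113 m/s

Weight W = mg = 19000 × 9.81 = 1.864×10^5 N.
V_stall = √(2W/(ρ·S·CL,max)) = √(2 × 1.864×10^5 / (0.541 × 30.8 × 1.74))
V_stall = √12860 = 113 m/s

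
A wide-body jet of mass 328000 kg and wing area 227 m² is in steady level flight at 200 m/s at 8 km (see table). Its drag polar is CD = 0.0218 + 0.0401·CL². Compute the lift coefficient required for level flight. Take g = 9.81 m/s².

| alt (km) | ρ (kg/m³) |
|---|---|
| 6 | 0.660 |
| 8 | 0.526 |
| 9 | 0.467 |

CL = 1.35

At 8 km, from the table: ρ = 0.526 kg/m³.
In steady level flight, lift balances weight: W = mg = 328000 × 9.81 = 3.2177×10^6 N.
q = ½ρv² = ½ × 0.526 × 200² = 10520 Pa.
CL = W/(q·S) = 3.2177×10^6 / (10520 × 227) = 1.347.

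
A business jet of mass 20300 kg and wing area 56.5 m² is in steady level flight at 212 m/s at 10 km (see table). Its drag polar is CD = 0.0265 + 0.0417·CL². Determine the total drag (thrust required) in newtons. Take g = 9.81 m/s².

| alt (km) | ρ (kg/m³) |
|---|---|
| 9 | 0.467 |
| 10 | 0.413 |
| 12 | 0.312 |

At 10 km, from the table: ρ = 0.413 kg/m³.
Weight W = mg = 20300 × 9.81 = 1.9914×10^5 N; in level flight L = W.
Dynamic pressure q = 0.5 × 0.413 × 212² = 9281 Pa.
Required CL = L/(qS) = 1.9914×10^5/(9281·56.5) = 0.3798.
CD = 0.0265 + 0.0417 × 0.3798² = 0.03251.
D = q·S·CD = 9281 × 56.5 × 0.03251 = 17050 N

D = 17000 N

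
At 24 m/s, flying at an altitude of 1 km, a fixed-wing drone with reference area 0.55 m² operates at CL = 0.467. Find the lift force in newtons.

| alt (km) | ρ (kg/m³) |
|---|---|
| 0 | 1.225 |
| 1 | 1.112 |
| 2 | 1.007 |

L = 82.3 N

At 1 km, from the table: ρ = 1.112 kg/m³.
L = ½ρv²S·CL = ½ × 1.112 × 24² × 0.55 × 0.467 = 82.3 N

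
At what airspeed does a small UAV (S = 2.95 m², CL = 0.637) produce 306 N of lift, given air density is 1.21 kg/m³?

v = 16.4 m/s

L = ½ρv²S·CL ⇒ v = √(2L/(ρ·S·CL))
v = √(2 × 306 / (1.21 × 2.95 × 0.637)) = √269.2 = 16.4 m/s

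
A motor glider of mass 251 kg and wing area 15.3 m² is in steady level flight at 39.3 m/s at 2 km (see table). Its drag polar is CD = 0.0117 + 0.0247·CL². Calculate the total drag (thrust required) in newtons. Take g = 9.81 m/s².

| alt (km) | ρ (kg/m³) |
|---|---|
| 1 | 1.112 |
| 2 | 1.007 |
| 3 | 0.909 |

At 2 km, from the table: ρ = 1.007 kg/m³.
In steady level flight, lift balances weight: W = mg = 251 × 9.81 = 2462.3 N.
q = ½ρv² = ½ × 1.007 × 39.3² = 777.7 Pa.
CL = W/(q·S) = 2462.3 / (777.7 × 15.3) = 0.207.
CD = 0.0117 + 0.0247 × 0.207² = 0.01276.
D = q·S·CD = 777.7 × 15.3 × 0.01276 = 151.8 N

D = 152 N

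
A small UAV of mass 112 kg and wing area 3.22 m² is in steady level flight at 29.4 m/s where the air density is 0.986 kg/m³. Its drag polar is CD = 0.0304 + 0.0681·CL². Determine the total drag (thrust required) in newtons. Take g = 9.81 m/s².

Weight W = mg = 112 × 9.81 = 1098.7 N; in level flight L = W.
Dynamic pressure q = 0.5 × 0.986 × 29.4² = 426.1 Pa.
Required CL = L/(qS) = 1098.7/(426.1·3.22) = 0.8007.
CD = 0.0304 + 0.0681 × 0.8007² = 0.07406.
D = q·S·CD = 426.1 × 3.22 × 0.07406 = 101.6 N

D = 102 N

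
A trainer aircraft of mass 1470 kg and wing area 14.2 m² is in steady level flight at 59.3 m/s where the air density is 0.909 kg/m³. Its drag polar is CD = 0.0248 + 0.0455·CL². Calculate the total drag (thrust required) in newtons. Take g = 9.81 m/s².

Level flight ⇒ L = W = m·g = 1470 × 9.81 = 14421 N.
q = ½ρv² = ½ × 0.909 × 59.3² = 1598 Pa.
CL = 2W/(ρv²S) = 2×14421/(0.909×59.3²×14.2) = 0.6354.
CD = 0.0248 + 0.0455 × 0.6354² = 0.04317.
D = q·S·CD = 1598 × 14.2 × 0.04317 = 979.8 N

D = 980 N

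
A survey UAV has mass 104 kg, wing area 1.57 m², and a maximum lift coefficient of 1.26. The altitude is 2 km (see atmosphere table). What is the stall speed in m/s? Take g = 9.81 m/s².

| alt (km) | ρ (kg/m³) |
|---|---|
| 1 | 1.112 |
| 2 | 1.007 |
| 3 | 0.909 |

V_stall = 32 m/s

At 2 km, from the table: ρ = 1.007 kg/m³.
Weight W = mg = 104 × 9.81 = 1020 N.
From L = ½ρV²S·CL,max = W: V_stall = √(2W/(ρSCL,max)) = √(2·1020/(1.007·1.57·1.26))
V_stall = √1024 = 32 m/s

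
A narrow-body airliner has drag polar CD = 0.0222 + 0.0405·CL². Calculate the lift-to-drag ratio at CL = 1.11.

CD = 0.0222 + 0.0405 × 1.11² = 0.0721
L/D = CL/CD = 1.11 / 0.0721 = 15.4

L/D = 15.4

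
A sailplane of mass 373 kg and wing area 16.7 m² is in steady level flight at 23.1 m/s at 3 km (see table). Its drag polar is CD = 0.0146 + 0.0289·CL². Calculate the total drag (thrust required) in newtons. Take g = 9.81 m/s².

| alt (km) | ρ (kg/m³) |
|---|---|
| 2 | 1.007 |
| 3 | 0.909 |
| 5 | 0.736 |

D = 155 N

At 3 km, from the table: ρ = 0.909 kg/m³.
Weight W = mg = 373 × 9.81 = 3659.1 N; in level flight L = W.
Dynamic pressure q = 0.5 × 0.909 × 23.1² = 242.5 Pa.
Required CL = L/(qS) = 3659.1/(242.5·16.7) = 0.9034.
CD = 0.0146 + 0.0289 × 0.9034² = 0.03819.
D = q·S·CD = 242.5 × 16.7 × 0.03819 = 154.7 N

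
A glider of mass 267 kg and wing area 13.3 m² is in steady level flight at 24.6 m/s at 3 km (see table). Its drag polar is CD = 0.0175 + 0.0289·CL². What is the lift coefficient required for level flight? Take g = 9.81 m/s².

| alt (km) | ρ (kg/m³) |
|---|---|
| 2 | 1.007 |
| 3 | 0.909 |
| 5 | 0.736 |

CL = 0.716

At 3 km, from the table: ρ = 0.909 kg/m³.
In steady level flight, lift balances weight: W = mg = 267 × 9.81 = 2619.3 N.
q = ½ρv² = ½ × 0.909 × 24.6² = 275 Pa.
CL = 2W/(ρv²S) = 2×2619.3/(0.909×24.6²×13.3) = 0.716.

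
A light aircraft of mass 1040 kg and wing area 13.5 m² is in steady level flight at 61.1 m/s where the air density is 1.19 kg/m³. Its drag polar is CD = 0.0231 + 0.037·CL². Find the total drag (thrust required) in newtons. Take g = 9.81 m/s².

D = 821 N

Weight W = mg = 1040 × 9.81 = 10202 N; in level flight L = W.
q = ½ρv² = ½ × 1.19 × 61.1² = 2221 Pa.
CL = 2W/(ρv²S) = 2×10202/(1.19×61.1²×13.5) = 0.3402.
CD = 0.0231 + 0.037 × 0.3402² = 0.02738.
D = q·S·CD = 2221 × 13.5 × 0.02738 = 821.1 N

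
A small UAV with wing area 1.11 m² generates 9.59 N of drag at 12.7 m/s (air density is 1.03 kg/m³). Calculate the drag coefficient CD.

CD = 0.104

From D = ½ρv²S·CD, rearranging gives CD = 2D/(ρv²S).
CD = 2 × 9.59 / (1.03 × 12.7² × 1.11) = 0.104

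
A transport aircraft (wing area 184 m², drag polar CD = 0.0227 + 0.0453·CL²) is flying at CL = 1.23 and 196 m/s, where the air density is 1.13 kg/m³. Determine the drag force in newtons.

CD = 0.0227 + 0.0453 × 1.23² = 0.09123
D = ½ρv²S·CD = ½ × 1.13 × 196² × 184 × 0.09123 = 3.64×10^5 N

D = 3.64×10^5 N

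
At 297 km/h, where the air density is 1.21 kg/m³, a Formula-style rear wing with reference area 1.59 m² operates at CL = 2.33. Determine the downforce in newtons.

L = 15300 N

Convert speed: v = 297 km/h ÷ 3.6 = 82.5 m/s.
L = ½ρv²S·CL = ½ × 1.21 × 82.5² × 1.59 × 2.33 = 15300 N ≈ 15.3 kN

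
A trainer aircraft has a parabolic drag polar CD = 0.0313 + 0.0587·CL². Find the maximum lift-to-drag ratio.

(L/D)max = 11.7

For CD = CD0 + K·CL², (L/D)max occurs at CL* = √(CD0/K) and equals 1/(2√(K·CD0)).
(L/D)max = 1/(2√(0.0587 × 0.0313)) = 1/(2 × 0.04286) = 11.7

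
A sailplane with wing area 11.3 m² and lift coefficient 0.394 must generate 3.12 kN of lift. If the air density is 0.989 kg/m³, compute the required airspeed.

v = 37.6 m/s

L = ½ρv²S·CL ⇒ v = √(2L/(ρ·S·CL))
v = √(2 × 3120 / (0.989 × 11.3 × 0.394)) = √1417 = 37.6 m/s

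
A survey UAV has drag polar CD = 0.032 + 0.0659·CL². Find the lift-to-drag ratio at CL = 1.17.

CD = 0.032 + 0.0659 × 1.17² = 0.1222
L/D = CL/CD = 1.17 / 0.1222 = 9.57

L/D = 9.57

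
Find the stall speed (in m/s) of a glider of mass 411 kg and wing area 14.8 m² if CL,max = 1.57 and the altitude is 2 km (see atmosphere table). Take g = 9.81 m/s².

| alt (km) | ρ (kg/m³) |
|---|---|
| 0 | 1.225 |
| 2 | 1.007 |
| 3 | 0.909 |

At 2 km, from the table: ρ = 1.007 kg/m³.
Stall occurs when L = W at CL,max. W = mg = 411 × 9.81 = 4032 N.
From L = ½ρV²S·CL,max = W: V_stall = √(2W/(ρSCL,max)) = √(2·4032/(1.007·14.8·1.57))
V_stall = √344.6 = 18.6 m/s

V_stall = 18.6 m/s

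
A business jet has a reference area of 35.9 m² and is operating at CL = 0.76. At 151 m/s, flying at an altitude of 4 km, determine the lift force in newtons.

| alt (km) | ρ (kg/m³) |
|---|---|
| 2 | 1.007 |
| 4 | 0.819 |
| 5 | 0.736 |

L = 2.55×10^5 N

At 4 km, from the table: ρ = 0.819 kg/m³.
Dynamic pressure q = ½ρv² = ½ × 0.819 × 151² = 9337 Pa.
L = q·S·CL = 9337 × 35.9 × 0.76 = 2.55×10^5 N ≈ 255 kN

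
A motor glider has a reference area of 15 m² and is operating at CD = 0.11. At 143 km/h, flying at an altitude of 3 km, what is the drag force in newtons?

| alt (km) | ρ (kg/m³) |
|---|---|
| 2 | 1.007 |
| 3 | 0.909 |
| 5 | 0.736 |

D = 1180 N

At 3 km, from the table: ρ = 0.909 kg/m³.
Convert speed: v = 143 km/h ÷ 3.6 = 39.72 m/s.
Dynamic pressure q = ½ρv² = ½ × 0.909 × 39.72² = 717.1 Pa.
D = q·S·CD = 717.1 × 15 × 0.11 = 1180 N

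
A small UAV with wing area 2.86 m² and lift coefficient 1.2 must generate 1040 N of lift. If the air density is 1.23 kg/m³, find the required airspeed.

v = 22.2 m/s

L = ½ρv²S·CL ⇒ v = √(2L/(ρ·S·CL))
v = √(2 × 1040 / (1.23 × 2.86 × 1.2)) = √492.7 = 22.2 m/s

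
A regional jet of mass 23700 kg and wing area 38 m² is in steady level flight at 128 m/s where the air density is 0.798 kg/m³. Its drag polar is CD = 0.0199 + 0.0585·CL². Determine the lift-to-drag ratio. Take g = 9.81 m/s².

Level flight ⇒ L = W = m·g = 23700 × 9.81 = 2.325×10^5 N.
q = ½ρv² = ½ × 0.798 × 128² = 6537 Pa.
CL = W/(q·S) = 2.325×10^5 / (6537 × 38) = 0.9359.
CD = 0.0199 + 0.0585 × 0.9359² = 0.07114.
L/D = CL/CD = 0.9359 / 0.07114 = 13.2

L/D = 13.2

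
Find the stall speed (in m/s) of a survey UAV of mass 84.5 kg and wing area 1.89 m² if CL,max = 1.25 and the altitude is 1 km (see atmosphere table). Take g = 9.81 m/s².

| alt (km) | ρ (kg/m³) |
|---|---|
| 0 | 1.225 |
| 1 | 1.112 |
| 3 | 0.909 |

At 1 km, from the table: ρ = 1.112 kg/m³.
Stall occurs when L = W at CL,max. W = mg = 84.5 × 9.81 = 828.9 N.
From L = ½ρV²S·CL,max = W: V_stall = √(2W/(ρSCL,max)) = √(2·828.9/(1.112·1.89·1.25))
V_stall = √631.1 = 25.1 m/s

V_stall = 25.1 m/s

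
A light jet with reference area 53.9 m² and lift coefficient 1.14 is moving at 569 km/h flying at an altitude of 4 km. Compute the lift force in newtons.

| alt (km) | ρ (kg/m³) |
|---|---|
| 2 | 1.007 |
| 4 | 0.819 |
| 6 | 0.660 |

At 4 km, from the table: ρ = 0.819 kg/m³.
Convert speed: v = 569 km/h ÷ 3.6 = 158.1 m/s.
Dynamic pressure q = ½ρv² = ½ × 0.819 × 158.1² = 10230 Pa.
L = q·S·CL = 10230 × 53.9 × 1.14 = 6.29×10^5 N ≈ 629 kN

L = 6.29×10^5 N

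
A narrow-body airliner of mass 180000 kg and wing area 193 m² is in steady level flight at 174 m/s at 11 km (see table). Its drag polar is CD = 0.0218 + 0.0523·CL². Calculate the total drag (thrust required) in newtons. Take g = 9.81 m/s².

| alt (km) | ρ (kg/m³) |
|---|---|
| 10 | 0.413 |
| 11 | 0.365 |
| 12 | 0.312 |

D = 1.76×10^5 N

At 11 km, from the table: ρ = 0.365 kg/m³.
In steady level flight, lift balances weight: W = mg = 180000 × 9.81 = 1.7658×10^6 N.
Dynamic pressure q = 0.5 × 0.365 × 174² = 5525 Pa.
CL = 2W/(ρv²S) = 2×1.7658×10^6/(0.365×174²×193) = 1.656.
CD = 0.0218 + 0.0523 × 1.656² = 0.1652.
D = q·S·CD = 5525 × 193 × 0.1652 = 1.762×10^5 N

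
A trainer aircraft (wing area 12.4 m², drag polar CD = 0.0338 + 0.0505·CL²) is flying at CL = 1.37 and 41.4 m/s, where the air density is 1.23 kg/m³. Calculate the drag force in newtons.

CD = 0.0338 + 0.0505 × 1.37² = 0.1286
D = ½ρv²S·CD = ½ × 1.23 × 41.4² × 12.4 × 0.1286 = 1680 N

D = 1680 N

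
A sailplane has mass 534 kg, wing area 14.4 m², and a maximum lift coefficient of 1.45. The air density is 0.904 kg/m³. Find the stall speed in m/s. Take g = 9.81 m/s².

V_stall = 23.6 m/s

Stall occurs when L = W at CL,max. W = mg = 534 × 9.81 = 5239 N.
From L = ½ρV²S·CL,max = W: V_stall = √(2W/(ρSCL,max)) = √(2·5239/(0.904·14.4·1.45))
V_stall = √555.1 = 23.6 m/s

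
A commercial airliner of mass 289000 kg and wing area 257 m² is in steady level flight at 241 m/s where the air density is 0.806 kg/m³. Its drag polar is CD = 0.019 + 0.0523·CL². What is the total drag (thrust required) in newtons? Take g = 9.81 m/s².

D = 1.84×10^5 N

Level flight ⇒ L = W = m·g = 289000 × 9.81 = 2.8351×10^6 N.
q = ½ρv² = ½ × 0.806 × 241² = 23410 Pa.
CL = 2W/(ρv²S) = 2×2.8351×10^6/(0.806×241²×257) = 0.4713.
CD = 0.019 + 0.0523 × 0.4713² = 0.03062.
D = q·S·CD = 23410 × 257 × 0.03062 = 1.842×10^5 N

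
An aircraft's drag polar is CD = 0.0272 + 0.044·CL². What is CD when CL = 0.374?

CD = 0.0272 + 0.044 × 0.374² = 0.0272 + 0.006155 = 0.0334

CD = 0.0334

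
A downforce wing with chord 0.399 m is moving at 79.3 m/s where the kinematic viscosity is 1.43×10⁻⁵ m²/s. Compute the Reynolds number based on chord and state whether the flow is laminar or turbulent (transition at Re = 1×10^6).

Re = 2.21×10^6 (turbulent)

Re = v·c/ν = 79.3 × 0.399 / (1.43×10⁻⁵) = 2.21×10^6
Since 2.21×10^6 > 1×10^6, the flow is turbulent.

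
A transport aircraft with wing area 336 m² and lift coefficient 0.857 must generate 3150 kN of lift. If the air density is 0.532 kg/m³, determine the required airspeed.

L = ½ρv²S·CL ⇒ v = √(2L/(ρ·S·CL))
v = √(2 × 3.15×10^6 / (0.532 × 336 × 0.857)) = √41130 = 203 m/s

v = 203 m/s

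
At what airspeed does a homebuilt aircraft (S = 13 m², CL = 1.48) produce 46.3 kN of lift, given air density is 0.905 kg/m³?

v = 72.9 m/s

L = ½ρv²S·CL ⇒ v = √(2L/(ρ·S·CL))
v = √(2 × 46300 / (0.905 × 13 × 1.48)) = √5318 = 72.9 m/s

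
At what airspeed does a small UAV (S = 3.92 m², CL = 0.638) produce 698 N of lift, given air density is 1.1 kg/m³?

v = 22.5 m/s

L = ½ρv²S·CL ⇒ v = √(2L/(ρ·S·CL))
v = √(2 × 698 / (1.1 × 3.92 × 0.638)) = √507.4 = 22.5 m/s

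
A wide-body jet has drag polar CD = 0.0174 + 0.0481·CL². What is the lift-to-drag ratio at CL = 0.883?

L/D = 16.1

CD = 0.0174 + 0.0481 × 0.883² = 0.0549
L/D = CL/CD = 0.883 / 0.0549 = 16.1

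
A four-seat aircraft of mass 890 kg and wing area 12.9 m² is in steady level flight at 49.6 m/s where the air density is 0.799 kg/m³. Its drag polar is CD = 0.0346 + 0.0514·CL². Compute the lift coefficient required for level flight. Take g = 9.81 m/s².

In steady level flight, lift balances weight: W = mg = 890 × 9.81 = 8730.9 N.
Dynamic pressure q = 0.5 × 0.799 × 49.6² = 982.8 Pa.
Required CL = L/(qS) = 8730.9/(982.8·12.9) = 0.6886.

CL = 0.689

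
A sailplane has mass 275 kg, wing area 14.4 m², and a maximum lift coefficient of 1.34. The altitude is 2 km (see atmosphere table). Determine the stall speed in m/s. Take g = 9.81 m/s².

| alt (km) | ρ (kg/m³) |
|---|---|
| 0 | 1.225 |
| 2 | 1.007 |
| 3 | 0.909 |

V_stall = 16.7 m/s

At 2 km, from the table: ρ = 1.007 kg/m³.
Weight W = mg = 275 × 9.81 = 2698 N.
V_stall = √(2W/(ρ·S·CL,max)) = √(2 × 2698 / (1.007 × 14.4 × 1.34))
V_stall = √277.7 = 16.7 m/s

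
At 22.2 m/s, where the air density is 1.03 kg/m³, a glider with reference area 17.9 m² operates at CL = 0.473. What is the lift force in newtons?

L = ½ρv²S·CL = ½ × 1.03 × 22.2² × 17.9 × 0.473 = 2150 N

L = 2150 N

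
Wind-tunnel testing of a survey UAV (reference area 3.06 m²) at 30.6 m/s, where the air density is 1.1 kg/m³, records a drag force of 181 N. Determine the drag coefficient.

From D = ½ρv²S·CD, rearranging gives CD = 2D/(ρv²S).
CD = 2 × 181 / (1.1 × 30.6² × 3.06) = 0.115

CD = 0.115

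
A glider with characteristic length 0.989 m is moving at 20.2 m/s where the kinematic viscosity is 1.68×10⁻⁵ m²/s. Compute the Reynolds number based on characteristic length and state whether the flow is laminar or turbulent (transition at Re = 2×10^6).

Re = v·c/ν = 20.2 × 0.989 / (1.68×10⁻⁵) = 1.19×10^6
Since 1.19×10^6 < 2×10^6, the flow is laminar.

Re = 1.19×10^6 (laminar)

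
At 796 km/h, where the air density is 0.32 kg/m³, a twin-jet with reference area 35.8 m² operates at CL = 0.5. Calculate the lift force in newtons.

L = 1.4×10^5 N

Convert speed: v = 796 km/h ÷ 3.6 = 221.1 m/s.
Dynamic pressure q = ½ρv² = ½ × 0.32 × 221.1² = 7822 Pa.
L = q·S·CL = 7822 × 35.8 × 0.5 = 1.4×10^5 N ≈ 140 kN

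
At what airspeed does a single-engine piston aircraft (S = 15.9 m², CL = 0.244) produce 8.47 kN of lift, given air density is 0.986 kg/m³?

v = 66.5 m/s

L = ½ρv²S·CL ⇒ v = √(2L/(ρ·S·CL))
v = √(2 × 8470 / (0.986 × 15.9 × 0.244)) = √4428 = 66.5 m/s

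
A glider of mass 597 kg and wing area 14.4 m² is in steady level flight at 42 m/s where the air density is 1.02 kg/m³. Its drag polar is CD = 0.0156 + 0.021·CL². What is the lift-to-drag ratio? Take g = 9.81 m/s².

Level flight ⇒ L = W = m·g = 597 × 9.81 = 5856.6 N.
q = ½ρv² = ½ × 1.02 × 42² = 899.6 Pa.
CL = 2W/(ρv²S) = 2×5856.6/(1.02×42²×14.4) = 0.4521.
CD = 0.0156 + 0.021 × 0.4521² = 0.01989.
L/D = CL/CD = 0.4521 / 0.01989 = 22.7

L/D = 22.7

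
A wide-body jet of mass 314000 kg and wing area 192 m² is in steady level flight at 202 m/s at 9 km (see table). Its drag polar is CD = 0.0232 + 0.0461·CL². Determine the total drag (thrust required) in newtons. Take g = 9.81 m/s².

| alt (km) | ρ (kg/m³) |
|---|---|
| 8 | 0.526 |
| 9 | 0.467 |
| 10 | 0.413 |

D = 2.82×10^5 N

At 9 km, from the table: ρ = 0.467 kg/m³.
Level flight ⇒ L = W = m·g = 314000 × 9.81 = 3.0803×10^6 N.
q = ½ρv² = ½ × 0.467 × 202² = 9528 Pa.
CL = 2W/(ρv²S) = 2×3.0803×10^6/(0.467×202²×192) = 1.684.
CD = 0.0232 + 0.0461 × 1.684² = 0.1539.
D = q·S·CD = 9528 × 192 × 0.1539 = 2.816×10^5 N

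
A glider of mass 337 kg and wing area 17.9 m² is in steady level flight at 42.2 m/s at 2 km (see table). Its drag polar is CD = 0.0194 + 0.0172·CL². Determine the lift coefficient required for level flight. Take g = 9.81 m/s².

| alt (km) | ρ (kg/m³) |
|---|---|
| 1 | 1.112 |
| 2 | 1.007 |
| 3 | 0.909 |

At 2 km, from the table: ρ = 1.007 kg/m³.
Weight W = mg = 337 × 9.81 = 3306 N; in level flight L = W.
Dynamic pressure q = 0.5 × 1.007 × 42.2² = 896.7 Pa.
CL = W/(q·S) = 3306 / (896.7 × 17.9) = 0.206.

CL = 0.206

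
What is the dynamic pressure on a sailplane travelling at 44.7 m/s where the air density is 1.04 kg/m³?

q = 1040 Pa

q = ½ρv² = ½ × 1.04 × 44.7² = 1040 Pa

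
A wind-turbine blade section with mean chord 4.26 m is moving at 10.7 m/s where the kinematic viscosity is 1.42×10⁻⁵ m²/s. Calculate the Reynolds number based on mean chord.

Re = v·c/ν = 10.7 × 4.26 / (1.42×10⁻⁵) = 3.21×10^6

Re = 3.21×10^6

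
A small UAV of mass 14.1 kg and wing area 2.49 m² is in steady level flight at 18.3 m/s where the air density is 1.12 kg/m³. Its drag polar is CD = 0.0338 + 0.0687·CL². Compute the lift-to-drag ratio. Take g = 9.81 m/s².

In steady level flight, lift balances weight: W = mg = 14.1 × 9.81 = 138.32 N.
Dynamic pressure q = 0.5 × 1.12 × 18.3² = 187.5 Pa.
Required CL = L/(qS) = 138.32/(187.5·2.49) = 0.2962.
CD = 0.0338 + 0.0687 × 0.2962² = 0.03983.
L/D = CL/CD = 0.2962 / 0.03983 = 7.44

L/D = 7.44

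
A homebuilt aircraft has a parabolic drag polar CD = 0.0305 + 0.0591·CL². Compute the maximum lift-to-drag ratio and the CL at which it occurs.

(L/D)max = 11.8, at CL = 0.718

For CD = CD0 + K·CL², (L/D)max occurs at CL* = √(CD0/K) and equals 1/(2√(K·CD0)).
(L/D)max = 1/(2√(0.0591 × 0.0305)) = 1/(2 × 0.04246) = 11.8
CL* = √(0.0305/0.0591) = 0.718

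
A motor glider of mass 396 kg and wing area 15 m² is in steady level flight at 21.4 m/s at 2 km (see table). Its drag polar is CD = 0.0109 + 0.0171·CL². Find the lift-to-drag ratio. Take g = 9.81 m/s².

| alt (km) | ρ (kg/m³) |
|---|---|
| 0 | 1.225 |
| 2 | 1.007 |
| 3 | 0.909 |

L/D = 34.6

At 2 km, from the table: ρ = 1.007 kg/m³.
Weight W = mg = 396 × 9.81 = 3884.8 N; in level flight L = W.
Dynamic pressure q = 0.5 × 1.007 × 21.4² = 230.6 Pa.
CL = 2W/(ρv²S) = 2×3884.8/(1.007×21.4²×15) = 1.123.
CD = 0.0109 + 0.0171 × 1.123² = 0.03247.
L/D = CL/CD = 1.123 / 0.03247 = 34.6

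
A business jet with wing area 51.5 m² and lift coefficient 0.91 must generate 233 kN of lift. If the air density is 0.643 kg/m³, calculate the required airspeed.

v = 124 m/s

L = ½ρv²S·CL ⇒ v = √(2L/(ρ·S·CL))
v = √(2 × 2.33×10^5 / (0.643 × 51.5 × 0.91)) = √15460 = 124 m/s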